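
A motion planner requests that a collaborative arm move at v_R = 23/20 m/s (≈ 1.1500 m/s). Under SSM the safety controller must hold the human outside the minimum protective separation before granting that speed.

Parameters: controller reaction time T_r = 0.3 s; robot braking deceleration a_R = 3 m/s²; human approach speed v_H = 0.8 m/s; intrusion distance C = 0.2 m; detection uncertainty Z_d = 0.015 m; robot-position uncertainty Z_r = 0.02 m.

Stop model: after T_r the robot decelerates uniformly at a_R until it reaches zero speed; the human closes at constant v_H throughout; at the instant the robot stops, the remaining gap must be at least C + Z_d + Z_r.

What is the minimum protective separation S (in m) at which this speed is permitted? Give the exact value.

S_min = 3233/2400 m = 1.3471 m

stop time T_s = (23/20)/3 = 0.3833 s
robot covers v_R·T_r = 1.1500·0.3000 = 0.3450 m before braking
robot under decel: 1.1500²/(2·3.0000) = 0.2204 m
human over T_r+T_s: 0.8000·(0.3000+0.3833) = 0.5467 m
margins: 0.2000+0.0150+0.0200 = 0.2350 m
S_min ≈ 0.3450+0.2204+0.5467+0.2350  ⇒  S_min = 3233/2400 m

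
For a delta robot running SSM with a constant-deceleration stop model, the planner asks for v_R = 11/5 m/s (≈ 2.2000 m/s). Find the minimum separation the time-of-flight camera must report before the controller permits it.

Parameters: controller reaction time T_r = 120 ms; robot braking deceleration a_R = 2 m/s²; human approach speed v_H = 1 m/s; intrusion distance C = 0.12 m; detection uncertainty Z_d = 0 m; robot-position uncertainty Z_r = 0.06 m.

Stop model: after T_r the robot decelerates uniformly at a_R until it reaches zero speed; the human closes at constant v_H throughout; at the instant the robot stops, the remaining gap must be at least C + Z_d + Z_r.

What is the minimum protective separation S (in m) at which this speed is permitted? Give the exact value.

S_min = 1437/500 m = 2.8740 m

stop time T_s = (11/5)/2 = 1.1000 s
reaction-phase robot travel = 2.2000·0.1200 = 0.2640 m
robot covers 2.2000·1.1000 − ½·2.0000·1.1000² = 1.2100 m while stopping
human closes 1.0000·1.2200 = 1.2200 m
margins: 0.1200+0.0000+0.0600 = 0.1800 m
S_min ≈ 0.2640+1.2100+1.2200+0.1800  ⇒  S_min = 1437/500 m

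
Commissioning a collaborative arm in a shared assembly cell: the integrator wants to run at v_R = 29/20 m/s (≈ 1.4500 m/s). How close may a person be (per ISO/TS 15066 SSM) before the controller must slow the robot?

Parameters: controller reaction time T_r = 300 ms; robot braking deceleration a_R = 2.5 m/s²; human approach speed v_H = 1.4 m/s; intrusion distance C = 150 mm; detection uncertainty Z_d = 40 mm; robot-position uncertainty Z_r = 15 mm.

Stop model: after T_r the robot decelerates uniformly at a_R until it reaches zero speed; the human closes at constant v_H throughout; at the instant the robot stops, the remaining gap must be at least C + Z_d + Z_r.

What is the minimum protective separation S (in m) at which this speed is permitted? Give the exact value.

S_min = 917/400 m = 2.2925 m

T_s = v_R/a_R = (29/20)/(5/2) = 0.5800 s
robot in T_r: 1.4500·0.3000 = 0.4350 m
braking distance = 1.4500²/(2·2.5000) = 0.4205 m
person approaches 1.4000·(0.3000+0.5800) = 1.2320 m
C+Z_d+Z_r = 0.1500+0.0400+0.0150 = 0.2050 m
S_min ≈ 0.4350+0.4205+1.2320+0.2050  ⇒  S_min = 917/400 m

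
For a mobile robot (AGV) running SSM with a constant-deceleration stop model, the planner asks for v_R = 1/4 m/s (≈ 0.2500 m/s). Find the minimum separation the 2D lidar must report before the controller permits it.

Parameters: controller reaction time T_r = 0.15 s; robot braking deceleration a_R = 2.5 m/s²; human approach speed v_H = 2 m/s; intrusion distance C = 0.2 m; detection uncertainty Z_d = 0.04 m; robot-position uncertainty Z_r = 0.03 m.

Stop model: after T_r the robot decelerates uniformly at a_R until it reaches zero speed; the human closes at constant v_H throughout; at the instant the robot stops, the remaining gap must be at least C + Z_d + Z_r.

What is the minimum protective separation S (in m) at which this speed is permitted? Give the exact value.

T_s = v_R/a_R = (1/4)/(5/2) = 0.1000 s
robot in T_r: 0.2500·0.1500 = 0.0375 m
robot under decel: 0.2500²/(2·2.5000) = 0.0125 m
human over T_r+T_s: 2.0000·(0.1500+0.1000) = 0.5000 m
margins: 0.2000+0.0400+0.0300 = 0.2700 m
S_min ≈ 0.0375+0.0125+0.5000+0.2700  ⇒  S_min = 41/50 m

S_min = 41/50 m = 0.8200 m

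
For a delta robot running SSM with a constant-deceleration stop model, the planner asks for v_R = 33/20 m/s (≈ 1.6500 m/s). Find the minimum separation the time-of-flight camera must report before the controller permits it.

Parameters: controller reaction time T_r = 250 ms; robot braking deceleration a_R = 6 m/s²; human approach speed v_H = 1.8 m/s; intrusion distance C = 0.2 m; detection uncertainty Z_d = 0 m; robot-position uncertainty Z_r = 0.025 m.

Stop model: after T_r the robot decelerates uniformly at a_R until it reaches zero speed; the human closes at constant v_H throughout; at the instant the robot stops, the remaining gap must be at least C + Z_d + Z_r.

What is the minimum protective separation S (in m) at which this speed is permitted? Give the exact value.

S_min = 579/320 m = 1.8094 m

T_s = v_R/a_R = (33/20)/6 = 0.2750 s
robot in T_r: 1.6500·0.2500 = 0.4125 m
robot covers 1.6500·0.2750 − ½·6.0000·0.2750² = 0.2269 m while stopping
person approaches 1.8000·(0.2500+0.2750) = 0.9450 m
margins: 0.2000+0.0000+0.0250 = 0.2250 m
S_min ≈ 0.4125+0.2269+0.9450+0.2250  ⇒  S_min = 579/320 m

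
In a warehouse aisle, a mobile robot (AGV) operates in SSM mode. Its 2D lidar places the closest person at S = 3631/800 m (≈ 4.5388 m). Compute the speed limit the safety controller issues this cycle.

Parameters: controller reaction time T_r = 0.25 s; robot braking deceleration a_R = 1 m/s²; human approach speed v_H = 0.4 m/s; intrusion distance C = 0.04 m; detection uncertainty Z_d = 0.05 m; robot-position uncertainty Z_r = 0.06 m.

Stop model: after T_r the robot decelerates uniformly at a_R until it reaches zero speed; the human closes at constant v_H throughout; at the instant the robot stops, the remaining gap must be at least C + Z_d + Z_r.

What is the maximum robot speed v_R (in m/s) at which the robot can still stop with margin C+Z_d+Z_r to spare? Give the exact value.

collect terms ⇒ (1/2)·v_R² + (13/20)·v_R + (-3431/800) = 0
  disc = (13/20)² − 4·(1/2)·(-3431/800) = 9 ; √disc = 3
  v_R = (−(13/20) + 3) / (2·(1/2)) = 47/20 m/s
check:
T_s = v_R/a_R = (47/20)/1 = 2.3500 s
robot in T_r: 2.3500·0.2500 = 0.5875 m
robot covers 2.3500·2.3500 − ½·1.0000·2.3500² = 2.7612 m while stopping
person approaches 0.4000·(0.2500+2.3500) = 1.0400 m
margins: 0.0400+0.0500+0.0600 = 0.1500 m
sum ≈ 0.5875+2.7612+1.0400+0.1500 ≈ 4.5388 m = S ✓

v_R_max = 47/20 m/s = 2.3500 m/s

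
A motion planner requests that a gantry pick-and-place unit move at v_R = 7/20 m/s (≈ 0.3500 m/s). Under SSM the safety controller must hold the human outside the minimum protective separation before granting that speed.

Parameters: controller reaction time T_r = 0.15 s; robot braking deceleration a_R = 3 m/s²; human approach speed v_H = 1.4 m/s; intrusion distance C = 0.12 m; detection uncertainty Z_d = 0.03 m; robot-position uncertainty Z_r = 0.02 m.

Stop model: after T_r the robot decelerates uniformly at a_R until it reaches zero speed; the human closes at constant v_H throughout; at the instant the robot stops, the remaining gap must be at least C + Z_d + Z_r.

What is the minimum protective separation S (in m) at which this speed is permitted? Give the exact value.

S_min = 493/800 m = 0.6162 m

T_s = v_R/a_R = (7/20)/3 = 0.1167 s
robot in T_r: 0.3500·0.1500 = 0.0525 m
braking distance = 0.3500²/(2·3.0000) = 0.0204 m
human closes 1.4000·0.2667 = 0.3733 m
C+Z_d+Z_r = 0.1200+0.0300+0.0200 = 0.1700 m
S_min ≈ 0.0525+0.0204+0.3733+0.1700  ⇒  S_min = 493/800 m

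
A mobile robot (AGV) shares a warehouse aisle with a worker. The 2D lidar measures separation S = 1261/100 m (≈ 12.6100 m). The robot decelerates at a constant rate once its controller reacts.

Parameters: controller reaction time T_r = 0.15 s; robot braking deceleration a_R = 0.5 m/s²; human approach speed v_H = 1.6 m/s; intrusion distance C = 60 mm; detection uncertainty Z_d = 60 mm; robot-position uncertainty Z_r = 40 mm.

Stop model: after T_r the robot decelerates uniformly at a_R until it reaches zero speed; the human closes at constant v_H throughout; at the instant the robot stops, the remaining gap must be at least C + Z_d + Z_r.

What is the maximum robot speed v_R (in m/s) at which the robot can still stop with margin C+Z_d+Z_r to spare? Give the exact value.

quadratic (1)·v² + (67/20)·v + (-1221/100) = 0
  disc = (67/20)² − 4·(1)·(-1221/100) = 961/16 ; √disc = 31/4
  v_R = (−(67/20) + 31/4) / (2·(1)) = 11/5 m/s
check:
stop time T_s = (11/5)/(1/2) = 4.4000 s
robot covers v_R·T_r = 2.2000·0.1500 = 0.3300 m before braking
braking distance = 2.2000²/(2·0.5000) = 4.8400 m
person approaches 1.6000·(0.1500+4.4000) = 7.2800 m
margins: 0.0600+0.0600+0.0400 = 0.1600 m
sum ≈ 0.3300+4.8400+7.2800+0.1600 ≈ 12.6100 m = S ✓

v_R_max = 11/5 m/s = 2.2000 m/s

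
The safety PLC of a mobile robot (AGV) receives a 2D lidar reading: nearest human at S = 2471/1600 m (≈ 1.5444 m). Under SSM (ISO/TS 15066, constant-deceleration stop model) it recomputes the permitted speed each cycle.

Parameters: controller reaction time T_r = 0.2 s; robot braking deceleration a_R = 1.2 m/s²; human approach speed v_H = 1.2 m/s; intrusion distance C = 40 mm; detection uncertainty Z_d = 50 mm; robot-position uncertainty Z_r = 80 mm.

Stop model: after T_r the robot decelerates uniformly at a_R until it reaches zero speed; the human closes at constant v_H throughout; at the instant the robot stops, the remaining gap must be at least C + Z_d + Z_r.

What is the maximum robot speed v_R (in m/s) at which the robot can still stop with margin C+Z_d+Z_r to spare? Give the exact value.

quadratic (5/12)·v² + (6/5)·v + (-363/320) = 0
  disc = (6/5)² − 4·(5/12)·(-363/320) = 5329/1600 ; √disc = 73/40
  v_R = (−(6/5) + 73/40) / (2·(5/12)) = 3/4 m/s
check:
T_s = v_R/a_R = (3/4)/(6/5) = 0.6250 s
reaction-phase robot travel = 0.7500·0.2000 = 0.1500 m
braking distance = 0.7500²/(2·1.2000) = 0.2344 m
human over T_r+T_s: 1.2000·(0.2000+0.6250) = 0.9900 m
residual clearance needed = 0.0400+0.0500+0.0800 = 0.1700 m
sum ≈ 0.1500+0.2344+0.9900+0.1700 ≈ 1.5444 m = S ✓

v_R_max = 3/4 m/s = 0.7500 m/s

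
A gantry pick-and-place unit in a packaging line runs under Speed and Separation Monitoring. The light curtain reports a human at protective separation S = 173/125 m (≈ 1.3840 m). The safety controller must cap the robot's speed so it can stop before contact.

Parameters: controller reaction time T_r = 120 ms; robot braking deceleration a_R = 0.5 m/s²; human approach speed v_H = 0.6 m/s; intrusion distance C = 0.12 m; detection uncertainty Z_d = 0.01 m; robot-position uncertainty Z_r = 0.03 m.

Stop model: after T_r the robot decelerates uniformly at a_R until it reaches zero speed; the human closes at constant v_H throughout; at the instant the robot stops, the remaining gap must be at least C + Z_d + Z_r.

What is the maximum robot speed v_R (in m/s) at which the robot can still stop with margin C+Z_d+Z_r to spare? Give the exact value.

quadratic (1)·v² + (33/25)·v + (-144/125) = 0
  disc = (33/25)² − 4·(1)·(-144/125) = 3969/625 ; √disc = 63/25
  v_R = (−(33/25) + 63/25) / (2·(1)) = 3/5 m/s
check:
stop time T_s = (3/5)/(1/2) = 1.2000 s
reaction-phase robot travel = 0.6000·0.1200 = 0.0720 m
robot under decel: 0.6000²/(2·0.5000) = 0.3600 m
human over T_r+T_s: 0.6000·(0.1200+1.2000) = 0.7920 m
C+Z_d+Z_r = 0.1200+0.0100+0.0300 = 0.1600 m
sum ≈ 0.0720+0.3600+0.7920+0.1600 ≈ 1.3840 m = S ✓

v_R_max = 3/5 m/s = 0.6000 m/s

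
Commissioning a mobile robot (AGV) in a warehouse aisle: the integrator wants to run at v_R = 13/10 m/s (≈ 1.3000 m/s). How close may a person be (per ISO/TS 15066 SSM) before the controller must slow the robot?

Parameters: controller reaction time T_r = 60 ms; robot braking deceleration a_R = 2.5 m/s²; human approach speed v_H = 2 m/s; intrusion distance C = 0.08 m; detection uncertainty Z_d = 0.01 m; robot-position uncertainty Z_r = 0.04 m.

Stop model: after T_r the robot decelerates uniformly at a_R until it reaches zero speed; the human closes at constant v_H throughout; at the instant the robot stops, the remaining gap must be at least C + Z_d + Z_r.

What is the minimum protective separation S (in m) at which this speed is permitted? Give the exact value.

stop time T_s = (13/10)/(5/2) = 0.5200 s
robot covers v_R·T_r = 1.3000·0.0600 = 0.0780 m before braking
robot covers 1.3000·0.5200 − ½·2.5000·0.5200² = 0.3380 m while stopping
human over T_r+T_s: 2.0000·(0.0600+0.5200) = 1.1600 m
C+Z_d+Z_r = 0.0800+0.0100+0.0400 = 0.1300 m
S_min ≈ 0.0780+0.3380+1.1600+0.1300  ⇒  S_min = 853/500 m

S_min = 853/500 m = 1.7060 m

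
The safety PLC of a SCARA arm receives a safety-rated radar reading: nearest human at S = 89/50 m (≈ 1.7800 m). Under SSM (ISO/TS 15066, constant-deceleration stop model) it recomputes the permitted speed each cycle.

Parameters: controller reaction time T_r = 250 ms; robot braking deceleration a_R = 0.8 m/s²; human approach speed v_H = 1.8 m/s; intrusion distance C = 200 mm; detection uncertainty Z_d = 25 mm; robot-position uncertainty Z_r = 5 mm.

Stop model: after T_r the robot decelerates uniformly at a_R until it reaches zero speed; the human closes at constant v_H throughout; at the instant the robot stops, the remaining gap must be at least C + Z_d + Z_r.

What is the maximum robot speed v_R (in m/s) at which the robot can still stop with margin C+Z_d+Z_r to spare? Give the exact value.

v_R_max = 2/5 m/s = 0.4000 m/s

collect terms ⇒ (5/8)·v_R² + (5/2)·v_R + (-11/10) = 0
  disc = (5/2)² − 4·(5/8)·(-11/10) = 9 ; √disc = 3
  v_R = (−(5/2) + 3) / (2·(5/8)) = 2/5 m/s
check:
braking lasts T_s = (2/5)/(4/5) = 0.5000 s
reaction-phase robot travel = 0.4000·0.2500 = 0.1000 m
braking distance = 0.4000²/(2·0.8000) = 0.1000 m
human closes 1.8000·0.7500 = 1.3500 m
margins: 0.2000+0.0250+0.0050 = 0.2300 m
sum ≈ 0.1000+0.1000+1.3500+0.2300 ≈ 1.7800 m = S ✓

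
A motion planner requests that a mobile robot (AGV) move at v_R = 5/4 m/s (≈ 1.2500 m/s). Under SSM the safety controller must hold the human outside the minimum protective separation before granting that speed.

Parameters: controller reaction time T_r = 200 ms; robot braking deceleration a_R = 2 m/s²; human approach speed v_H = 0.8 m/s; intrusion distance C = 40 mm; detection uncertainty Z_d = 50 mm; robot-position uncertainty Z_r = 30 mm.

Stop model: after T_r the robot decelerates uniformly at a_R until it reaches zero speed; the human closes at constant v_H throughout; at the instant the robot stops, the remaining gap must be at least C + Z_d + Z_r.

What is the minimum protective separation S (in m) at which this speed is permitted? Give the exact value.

S_min = 2273/1600 m = 1.4206 m

braking lasts T_s = (5/4)/2 = 0.6250 s
robot in T_r: 1.2500·0.2000 = 0.2500 m
robot covers 1.2500·0.6250 − ½·2.0000·0.6250² = 0.3906 m while stopping
human over T_r+T_s: 0.8000·(0.2000+0.6250) = 0.6600 m
C+Z_d+Z_r = 0.0400+0.0500+0.0300 = 0.1200 m
S_min ≈ 0.2500+0.3906+0.6600+0.1200  ⇒  S_min = 2273/1600 m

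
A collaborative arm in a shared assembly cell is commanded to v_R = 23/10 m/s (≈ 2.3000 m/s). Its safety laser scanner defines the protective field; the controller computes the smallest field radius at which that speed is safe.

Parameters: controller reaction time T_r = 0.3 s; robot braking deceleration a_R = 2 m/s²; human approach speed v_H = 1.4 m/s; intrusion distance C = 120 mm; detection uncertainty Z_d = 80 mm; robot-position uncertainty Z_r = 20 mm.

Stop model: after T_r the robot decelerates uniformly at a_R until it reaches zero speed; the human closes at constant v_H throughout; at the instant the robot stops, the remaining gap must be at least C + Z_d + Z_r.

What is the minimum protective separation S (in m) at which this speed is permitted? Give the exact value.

S_min = 341/80 m = 4.2625 m

braking lasts T_s = (23/10)/2 = 1.1500 s
robot in T_r: 2.3000·0.3000 = 0.6900 m
robot covers 2.3000·1.1500 − ½·2.0000·1.1500² = 1.3225 m while stopping
human closes 1.4000·1.4500 = 2.0300 m
residual clearance needed = 0.1200+0.0800+0.0200 = 0.2200 m
S_min ≈ 0.6900+1.3225+2.0300+0.2200  ⇒  S_min = 341/80 m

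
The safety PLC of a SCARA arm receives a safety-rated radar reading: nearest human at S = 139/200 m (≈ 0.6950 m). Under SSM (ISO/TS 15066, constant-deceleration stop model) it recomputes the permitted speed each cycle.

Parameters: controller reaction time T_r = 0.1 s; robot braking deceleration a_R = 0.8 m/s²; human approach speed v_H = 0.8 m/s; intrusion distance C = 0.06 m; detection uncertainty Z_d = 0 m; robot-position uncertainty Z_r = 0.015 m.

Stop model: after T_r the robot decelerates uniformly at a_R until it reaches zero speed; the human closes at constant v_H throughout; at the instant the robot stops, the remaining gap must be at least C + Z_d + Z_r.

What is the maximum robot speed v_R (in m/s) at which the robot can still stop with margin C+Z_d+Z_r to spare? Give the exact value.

v_R_max = 2/5 m/s = 0.4000 m/s

collect terms ⇒ (5/8)·v_R² + (11/10)·v_R + (-27/50) = 0
  disc = (11/10)² − 4·(5/8)·(-27/50) = 64/25 ; √disc = 8/5
  v_R = (−(11/10) + 8/5) / (2·(5/8)) = 2/5 m/s
check:
stop time T_s = (2/5)/(4/5) = 0.5000 s
robot covers v_R·T_r = 0.4000·0.1000 = 0.0400 m before braking
braking distance = 0.4000²/(2·0.8000) = 0.1000 m
human closes 0.8000·0.6000 = 0.4800 m
C+Z_d+Z_r = 0.0600+0.0000+0.0150 = 0.0750 m
sum ≈ 0.0400+0.1000+0.4800+0.0750 ≈ 0.6950 m = S ✓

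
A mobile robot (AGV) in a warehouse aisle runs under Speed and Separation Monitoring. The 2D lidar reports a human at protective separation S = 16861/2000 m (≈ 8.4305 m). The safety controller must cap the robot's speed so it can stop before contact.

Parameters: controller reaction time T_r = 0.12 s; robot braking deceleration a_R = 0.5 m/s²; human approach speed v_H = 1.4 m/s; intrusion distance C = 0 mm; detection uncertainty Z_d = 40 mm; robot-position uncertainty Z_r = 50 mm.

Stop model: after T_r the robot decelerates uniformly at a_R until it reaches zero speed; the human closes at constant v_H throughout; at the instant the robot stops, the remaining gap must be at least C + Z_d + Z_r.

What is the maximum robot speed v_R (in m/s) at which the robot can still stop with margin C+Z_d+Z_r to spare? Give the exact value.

v_R_max = 7/4 m/s = 1.7500 m/s

collect terms ⇒ (1)·v_R² + (73/25)·v_R + (-3269/400) = 0
  disc = (73/25)² − 4·(1)·(-3269/400) = 103041/2500 ; √disc = 321/50
  v_R = (−(73/25) + 321/50) / (2·(1)) = 7/4 m/s
check:
stop time T_s = (7/4)/(1/2) = 3.5000 s
robot in T_r: 1.7500·0.1200 = 0.2100 m
robot covers 1.7500·3.5000 − ½·0.5000·3.5000² = 3.0625 m while stopping
person approaches 1.4000·(0.1200+3.5000) = 5.0680 m
C+Z_d+Z_r = 0.0000+0.0400+0.0500 = 0.0900 m
sum ≈ 0.2100+3.0625+5.0680+0.0900 ≈ 8.4305 m = S ✓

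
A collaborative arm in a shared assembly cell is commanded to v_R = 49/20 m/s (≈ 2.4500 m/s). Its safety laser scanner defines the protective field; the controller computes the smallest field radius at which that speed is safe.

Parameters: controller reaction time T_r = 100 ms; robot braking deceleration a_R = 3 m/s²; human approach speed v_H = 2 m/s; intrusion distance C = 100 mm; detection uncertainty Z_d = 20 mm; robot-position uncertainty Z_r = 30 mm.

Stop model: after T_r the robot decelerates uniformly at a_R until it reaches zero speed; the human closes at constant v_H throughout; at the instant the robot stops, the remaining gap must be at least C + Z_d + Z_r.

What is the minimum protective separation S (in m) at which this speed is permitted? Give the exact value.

braking lasts T_s = (49/20)/3 = 0.8167 s
robot in T_r: 2.4500·0.1000 = 0.2450 m
robot covers 2.4500·0.8167 − ½·3.0000·0.8167² = 1.0004 m while stopping
human over T_r+T_s: 2.0000·(0.1000+0.8167) = 1.8333 m
C+Z_d+Z_r = 0.1000+0.0200+0.0300 = 0.1500 m
S_min ≈ 0.2450+1.0004+1.8333+0.1500  ⇒  S_min = 2583/800 m

S_min = 2583/800 m = 3.2287 m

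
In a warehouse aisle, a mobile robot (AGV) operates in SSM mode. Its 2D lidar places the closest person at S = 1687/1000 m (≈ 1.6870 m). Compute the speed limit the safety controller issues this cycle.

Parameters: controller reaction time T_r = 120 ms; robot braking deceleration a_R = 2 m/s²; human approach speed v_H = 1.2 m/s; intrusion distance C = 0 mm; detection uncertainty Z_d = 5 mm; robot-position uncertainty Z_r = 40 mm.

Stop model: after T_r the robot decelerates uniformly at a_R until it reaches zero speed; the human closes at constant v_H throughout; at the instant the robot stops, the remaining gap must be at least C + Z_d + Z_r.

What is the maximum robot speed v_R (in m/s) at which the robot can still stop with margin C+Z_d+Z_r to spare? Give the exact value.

v_R_max = 7/5 m/s = 1.4000 m/s

at the boundary: (1/4)·v² + (18/25)·v + (-749/500) = 0
  disc = (18/25)² − 4·(1/4)·(-749/500) = 5041/2500 ; √disc = 71/50
  v_R = (−(18/25) + 71/50) / (2·(1/4)) = 7/5 m/s
check:
T_s = v_R/a_R = (7/5)/2 = 0.7000 s
robot covers v_R·T_r = 1.4000·0.1200 = 0.1680 m before braking
robot under decel: 1.4000²/(2·2.0000) = 0.4900 m
person approaches 1.2000·(0.1200+0.7000) = 0.9840 m
C+Z_d+Z_r = 0.0000+0.0050+0.0400 = 0.0450 m
sum ≈ 0.1680+0.4900+0.9840+0.0450 ≈ 1.6870 m = S ✓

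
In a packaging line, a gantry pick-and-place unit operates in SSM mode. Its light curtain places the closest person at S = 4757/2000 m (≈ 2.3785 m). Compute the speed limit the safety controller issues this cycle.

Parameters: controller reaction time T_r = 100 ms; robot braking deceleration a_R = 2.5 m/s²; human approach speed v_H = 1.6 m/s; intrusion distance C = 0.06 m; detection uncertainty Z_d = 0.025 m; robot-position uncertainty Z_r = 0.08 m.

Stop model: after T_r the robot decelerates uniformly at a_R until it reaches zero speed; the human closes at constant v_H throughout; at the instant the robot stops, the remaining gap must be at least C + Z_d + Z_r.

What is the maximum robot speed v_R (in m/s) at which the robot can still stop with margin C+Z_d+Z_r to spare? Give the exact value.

at the boundary: (1/5)·v² + (37/50)·v + (-4107/2000) = 0
  disc = (37/50)² − 4·(1/5)·(-4107/2000) = 1369/625 ; √disc = 37/25
  v_R = (−(37/50) + 37/25) / (2·(1/5)) = 37/20 m/s
check:
stop time T_s = (37/20)/(5/2) = 0.7400 s
robot covers v_R·T_r = 1.8500·0.1000 = 0.1850 m before braking
braking distance = 1.8500²/(2·2.5000) = 0.6845 m
human closes 1.6000·0.8400 = 1.3440 m
margins: 0.0600+0.0250+0.0800 = 0.1650 m
sum ≈ 0.1850+0.6845+1.3440+0.1650 ≈ 2.3785 m = S ✓

v_R_max = 37/20 m/s = 1.8500 m/s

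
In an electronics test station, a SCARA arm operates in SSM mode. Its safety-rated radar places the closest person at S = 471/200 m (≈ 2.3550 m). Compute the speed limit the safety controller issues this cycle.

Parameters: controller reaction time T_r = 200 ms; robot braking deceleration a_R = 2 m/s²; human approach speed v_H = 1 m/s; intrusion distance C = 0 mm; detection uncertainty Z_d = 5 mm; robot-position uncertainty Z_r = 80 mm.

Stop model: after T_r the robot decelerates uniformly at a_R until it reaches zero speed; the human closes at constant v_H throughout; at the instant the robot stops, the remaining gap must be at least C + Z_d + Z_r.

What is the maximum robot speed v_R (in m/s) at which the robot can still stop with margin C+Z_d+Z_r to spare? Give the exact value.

v_R_max = 9/5 m/s = 1.8000 m/s

at the boundary: (1/4)·v² + (7/10)·v + (-207/100) = 0
  disc = (7/10)² − 4·(1/4)·(-207/100) = 64/25 ; √disc = 8/5
  v_R = (−(7/10) + 8/5) / (2·(1/4)) = 9/5 m/s
check:
T_s = v_R/a_R = (9/5)/2 = 0.9000 s
robot covers v_R·T_r = 1.8000·0.2000 = 0.3600 m before braking
braking distance = 1.8000²/(2·2.0000) = 0.8100 m
human over T_r+T_s: 1.0000·(0.2000+0.9000) = 1.1000 m
C+Z_d+Z_r = 0.0000+0.0050+0.0800 = 0.0850 m
sum ≈ 0.3600+0.8100+1.1000+0.0850 ≈ 2.3550 m = S ✓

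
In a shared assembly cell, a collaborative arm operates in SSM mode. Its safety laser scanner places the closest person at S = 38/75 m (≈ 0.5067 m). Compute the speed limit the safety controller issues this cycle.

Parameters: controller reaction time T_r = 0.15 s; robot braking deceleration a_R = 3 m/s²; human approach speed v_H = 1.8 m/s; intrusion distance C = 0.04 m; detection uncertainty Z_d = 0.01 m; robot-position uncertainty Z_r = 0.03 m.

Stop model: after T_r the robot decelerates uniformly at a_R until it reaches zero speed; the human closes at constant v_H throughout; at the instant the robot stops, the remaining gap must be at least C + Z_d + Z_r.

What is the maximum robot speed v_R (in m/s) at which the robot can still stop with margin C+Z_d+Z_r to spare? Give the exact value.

at the boundary: (1/6)·v² + (3/4)·v + (-47/300) = 0
  disc = (3/4)² − 4·(1/6)·(-47/300) = 2401/3600 ; √disc = 49/60
  v_R = (−(3/4) + 49/60) / (2·(1/6)) = 1/5 m/s
check:
stop time T_s = (1/5)/3 = 0.0667 s
reaction-phase robot travel = 0.2000·0.1500 = 0.0300 m
robot under decel: 0.2000²/(2·3.0000) = 0.0067 m
person approaches 1.8000·(0.1500+0.0667) = 0.3900 m
margins: 0.0400+0.0100+0.0300 = 0.0800 m
sum ≈ 0.0300+0.0067+0.3900+0.0800 ≈ 0.5067 m = S ✓

v_R_max = 1/5 m/s = 0.2000 m/s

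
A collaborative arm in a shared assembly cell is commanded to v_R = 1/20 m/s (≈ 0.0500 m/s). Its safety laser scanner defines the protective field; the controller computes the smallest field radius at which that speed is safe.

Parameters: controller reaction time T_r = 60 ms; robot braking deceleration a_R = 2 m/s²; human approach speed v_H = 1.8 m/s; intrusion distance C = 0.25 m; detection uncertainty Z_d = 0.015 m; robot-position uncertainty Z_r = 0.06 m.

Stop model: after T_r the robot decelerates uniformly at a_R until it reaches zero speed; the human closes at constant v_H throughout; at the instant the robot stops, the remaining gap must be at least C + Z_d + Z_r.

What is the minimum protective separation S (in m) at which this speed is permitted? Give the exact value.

S_min = 3853/8000 m = 0.4816 m

braking lasts T_s = (1/20)/2 = 0.0250 s
robot in T_r: 0.0500·0.0600 = 0.0030 m
braking distance = 0.0500²/(2·2.0000) = 0.0006 m
person approaches 1.8000·(0.0600+0.0250) = 0.1530 m
margins: 0.2500+0.0150+0.0600 = 0.3250 m
S_min ≈ 0.0030+0.0006+0.1530+0.3250  ⇒  S_min = 3853/8000 m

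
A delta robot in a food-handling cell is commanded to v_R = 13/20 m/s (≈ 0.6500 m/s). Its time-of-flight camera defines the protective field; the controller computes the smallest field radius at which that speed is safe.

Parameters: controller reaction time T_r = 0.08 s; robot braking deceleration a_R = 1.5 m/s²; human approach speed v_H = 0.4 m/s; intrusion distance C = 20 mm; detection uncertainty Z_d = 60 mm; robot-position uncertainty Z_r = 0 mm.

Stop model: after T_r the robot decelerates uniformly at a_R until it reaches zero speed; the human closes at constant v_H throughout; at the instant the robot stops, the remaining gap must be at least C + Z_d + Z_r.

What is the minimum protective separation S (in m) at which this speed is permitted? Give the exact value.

S_min = 2869/6000 m = 0.4782 m

stop time T_s = (13/20)/(3/2) = 0.4333 s
robot covers v_R·T_r = 0.6500·0.0800 = 0.0520 m before braking
braking distance = 0.6500²/(2·1.5000) = 0.1408 m
person approaches 0.4000·(0.0800+0.4333) = 0.2053 m
residual clearance needed = 0.0200+0.0600+0.0000 = 0.0800 m
S_min ≈ 0.0520+0.1408+0.2053+0.0800  ⇒  S_min = 2869/6000 m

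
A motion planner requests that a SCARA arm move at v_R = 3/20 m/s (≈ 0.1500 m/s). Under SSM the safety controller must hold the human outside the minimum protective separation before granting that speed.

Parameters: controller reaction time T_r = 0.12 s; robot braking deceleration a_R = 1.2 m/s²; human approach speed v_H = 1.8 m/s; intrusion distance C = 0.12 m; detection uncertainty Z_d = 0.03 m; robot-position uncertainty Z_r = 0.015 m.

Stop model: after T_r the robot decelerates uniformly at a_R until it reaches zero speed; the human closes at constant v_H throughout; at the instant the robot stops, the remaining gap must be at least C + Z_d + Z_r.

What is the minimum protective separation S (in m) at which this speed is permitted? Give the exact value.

S_min = 5067/8000 m = 0.6334 m

stop time T_s = (3/20)/(6/5) = 0.1250 s
robot covers v_R·T_r = 0.1500·0.1200 = 0.0180 m before braking
robot covers 0.1500·0.1250 − ½·1.2000·0.1250² = 0.0094 m while stopping
human closes 1.8000·0.2450 = 0.4410 m
C+Z_d+Z_r = 0.1200+0.0300+0.0150 = 0.1650 m
S_min ≈ 0.0180+0.0094+0.4410+0.1650  ⇒  S_min = 5067/8000 m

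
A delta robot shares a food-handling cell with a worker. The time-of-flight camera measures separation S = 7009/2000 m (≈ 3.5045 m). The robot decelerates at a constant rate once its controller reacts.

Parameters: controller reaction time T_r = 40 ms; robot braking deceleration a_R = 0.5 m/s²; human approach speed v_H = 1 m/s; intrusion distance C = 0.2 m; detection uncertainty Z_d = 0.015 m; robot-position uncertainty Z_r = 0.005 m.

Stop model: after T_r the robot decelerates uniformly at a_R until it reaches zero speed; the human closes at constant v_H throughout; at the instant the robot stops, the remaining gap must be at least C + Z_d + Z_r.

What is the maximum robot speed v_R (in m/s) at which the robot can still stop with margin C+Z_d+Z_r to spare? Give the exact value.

v_R_max = 21/20 m/s = 1.0500 m/s

at the boundary: (1)·v² + (51/25)·v + (-6489/2000) = 0
  disc = (51/25)² − 4·(1)·(-6489/2000) = 42849/2500 ; √disc = 207/50
  v_R = (−(51/25) + 207/50) / (2·(1)) = 21/20 m/s
check:
stop time T_s = (21/20)/(1/2) = 2.1000 s
robot covers v_R·T_r = 1.0500·0.0400 = 0.0420 m before braking
robot under decel: 1.0500²/(2·0.5000) = 1.1025 m
human over T_r+T_s: 1.0000·(0.0400+2.1000) = 2.1400 m
C+Z_d+Z_r = 0.2000+0.0150+0.0050 = 0.2200 m
sum ≈ 0.0420+1.1025+2.1400+0.2200 ≈ 3.5045 m = S ✓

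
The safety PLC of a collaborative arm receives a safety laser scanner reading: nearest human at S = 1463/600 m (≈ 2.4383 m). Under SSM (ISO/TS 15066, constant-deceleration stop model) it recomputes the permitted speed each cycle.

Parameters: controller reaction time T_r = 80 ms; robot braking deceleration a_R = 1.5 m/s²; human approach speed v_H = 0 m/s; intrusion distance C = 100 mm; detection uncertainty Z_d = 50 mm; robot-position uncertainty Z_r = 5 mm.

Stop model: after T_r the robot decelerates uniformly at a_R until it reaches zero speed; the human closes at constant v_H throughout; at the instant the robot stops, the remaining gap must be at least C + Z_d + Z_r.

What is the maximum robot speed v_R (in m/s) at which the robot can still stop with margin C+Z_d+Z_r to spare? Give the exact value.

collect terms ⇒ (1/3)·v_R² + (2/25)·v_R + (-137/60) = 0
  disc = (2/25)² − 4·(1/3)·(-137/60) = 17161/5625 ; √disc = 131/75
  v_R = (−(2/25) + 131/75) / (2·(1/3)) = 5/2 m/s
check:
braking lasts T_s = (5/2)/(3/2) = 1.6667 s
robot in T_r: 2.5000·0.0800 = 0.2000 m
braking distance = 2.5000²/(2·1.5000) = 2.0833 m
human closes 0.0000·1.7467 = 0.0000 m
C+Z_d+Z_r = 0.1000+0.0500+0.0050 = 0.1550 m
sum ≈ 0.2000+2.0833+0.0000+0.1550 ≈ 2.4383 m = S ✓

v_R_max = 5/2 m/s = 2.5000 m/s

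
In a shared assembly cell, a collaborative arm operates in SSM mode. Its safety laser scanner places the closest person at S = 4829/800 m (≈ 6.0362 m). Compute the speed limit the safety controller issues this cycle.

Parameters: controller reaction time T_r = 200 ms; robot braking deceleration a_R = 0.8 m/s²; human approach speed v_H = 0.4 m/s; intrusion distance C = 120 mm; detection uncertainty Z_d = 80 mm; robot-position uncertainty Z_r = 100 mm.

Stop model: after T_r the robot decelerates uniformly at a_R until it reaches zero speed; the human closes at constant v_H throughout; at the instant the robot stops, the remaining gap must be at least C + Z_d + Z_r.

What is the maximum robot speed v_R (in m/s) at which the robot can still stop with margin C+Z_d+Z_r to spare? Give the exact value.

quadratic (5/8)·v² + (7/10)·v + (-181/32) = 0
  disc = (7/10)² − 4·(5/8)·(-181/32) = 23409/1600 ; √disc = 153/40
  v_R = (−(7/10) + 153/40) / (2·(5/8)) = 5/2 m/s
check:
braking lasts T_s = (5/2)/(4/5) = 3.1250 s
robot covers v_R·T_r = 2.5000·0.2000 = 0.5000 m before braking
robot covers 2.5000·3.1250 − ½·0.8000·3.1250² = 3.9062 m while stopping
human closes 0.4000·3.3250 = 1.3300 m
C+Z_d+Z_r = 0.1200+0.0800+0.1000 = 0.3000 m
sum ≈ 0.5000+3.9062+1.3300+0.3000 ≈ 6.0362 m = S ✓

v_R_max = 5/2 m/s = 2.5000 m/s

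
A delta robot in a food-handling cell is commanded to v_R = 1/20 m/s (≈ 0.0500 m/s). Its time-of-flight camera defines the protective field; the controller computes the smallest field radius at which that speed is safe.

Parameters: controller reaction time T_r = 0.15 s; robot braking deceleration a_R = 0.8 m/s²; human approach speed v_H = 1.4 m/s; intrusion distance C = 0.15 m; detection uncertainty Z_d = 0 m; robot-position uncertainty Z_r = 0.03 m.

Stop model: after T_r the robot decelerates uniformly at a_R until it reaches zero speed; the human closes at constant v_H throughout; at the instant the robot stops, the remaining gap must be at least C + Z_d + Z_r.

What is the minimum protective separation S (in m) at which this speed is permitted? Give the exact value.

stop time T_s = (1/20)/(4/5) = 0.0625 s
robot covers v_R·T_r = 0.0500·0.1500 = 0.0075 m before braking
robot covers 0.0500·0.0625 − ½·0.8000·0.0625² = 0.0016 m while stopping
human over T_r+T_s: 1.4000·(0.1500+0.0625) = 0.2975 m
C+Z_d+Z_r = 0.1500+0.0000+0.0300 = 0.1800 m
S_min ≈ 0.0075+0.0016+0.2975+0.1800  ⇒  S_min = 1557/3200 m

S_min = 1557/3200 m = 0.4866 m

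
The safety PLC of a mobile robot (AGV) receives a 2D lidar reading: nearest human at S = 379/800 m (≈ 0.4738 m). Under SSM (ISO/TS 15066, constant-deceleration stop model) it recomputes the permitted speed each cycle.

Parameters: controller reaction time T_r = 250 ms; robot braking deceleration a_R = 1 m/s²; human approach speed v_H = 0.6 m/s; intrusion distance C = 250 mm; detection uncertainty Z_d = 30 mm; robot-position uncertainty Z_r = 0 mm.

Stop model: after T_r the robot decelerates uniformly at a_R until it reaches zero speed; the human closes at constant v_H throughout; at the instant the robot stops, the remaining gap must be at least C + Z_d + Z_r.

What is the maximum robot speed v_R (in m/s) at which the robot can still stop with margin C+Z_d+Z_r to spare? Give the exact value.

at the boundary: (1/2)·v² + (17/20)·v + (-7/160) = 0
  disc = (17/20)² − 4·(1/2)·(-7/160) = 81/100 ; √disc = 9/10
  v_R = (−(17/20) + 9/10) / (2·(1/2)) = 1/20 m/s
check:
T_s = v_R/a_R = (1/20)/1 = 0.0500 s
robot in T_r: 0.0500·0.2500 = 0.0125 m
braking distance = 0.0500²/(2·1.0000) = 0.0013 m
person approaches 0.6000·(0.2500+0.0500) = 0.1800 m
residual clearance needed = 0.2500+0.0300+0.0000 = 0.2800 m
sum ≈ 0.0125+0.0013+0.1800+0.2800 ≈ 0.4738 m = S ✓

v_R_max = 1/20 m/s = 0.0500 m/s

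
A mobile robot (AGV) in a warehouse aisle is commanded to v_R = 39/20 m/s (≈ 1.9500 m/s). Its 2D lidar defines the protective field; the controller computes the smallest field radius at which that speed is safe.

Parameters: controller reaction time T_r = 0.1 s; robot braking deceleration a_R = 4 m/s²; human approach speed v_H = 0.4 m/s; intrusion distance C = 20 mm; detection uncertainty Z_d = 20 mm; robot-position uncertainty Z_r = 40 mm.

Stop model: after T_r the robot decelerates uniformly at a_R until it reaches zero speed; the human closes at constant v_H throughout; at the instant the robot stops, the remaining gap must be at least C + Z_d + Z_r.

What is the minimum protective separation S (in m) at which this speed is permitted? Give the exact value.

T_s = v_R/a_R = (39/20)/4 = 0.4875 s
reaction-phase robot travel = 1.9500·0.1000 = 0.1950 m
robot under decel: 1.9500²/(2·4.0000) = 0.4753 m
human over T_r+T_s: 0.4000·(0.1000+0.4875) = 0.2350 m
margins: 0.0200+0.0200+0.0400 = 0.0800 m
S_min ≈ 0.1950+0.4753+0.2350+0.0800  ⇒  S_min = 3153/3200 m

S_min = 3153/3200 m = 0.9853 m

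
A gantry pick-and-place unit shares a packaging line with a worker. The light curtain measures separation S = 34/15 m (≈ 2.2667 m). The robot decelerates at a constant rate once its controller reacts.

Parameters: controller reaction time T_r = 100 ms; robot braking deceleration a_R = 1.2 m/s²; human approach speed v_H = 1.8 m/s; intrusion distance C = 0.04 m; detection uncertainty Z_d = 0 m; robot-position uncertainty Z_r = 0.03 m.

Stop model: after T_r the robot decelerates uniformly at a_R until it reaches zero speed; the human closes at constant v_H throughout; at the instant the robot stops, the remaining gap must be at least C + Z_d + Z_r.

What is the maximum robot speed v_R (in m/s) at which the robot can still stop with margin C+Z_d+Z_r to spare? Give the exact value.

quadratic (5/12)·v² + (8/5)·v + (-121/60) = 0
  disc = (8/5)² − 4·(5/12)·(-121/60) = 5329/900 ; √disc = 73/30
  v_R = (−(8/5) + 73/30) / (2·(5/12)) = 1 m/s
check:
stop time T_s = 1/(6/5) = 0.8333 s
robot in T_r: 1.0000·0.1000 = 0.1000 m
robot covers 1.0000·0.8333 − ½·1.2000·0.8333² = 0.4167 m while stopping
person approaches 1.8000·(0.1000+0.8333) = 1.6800 m
margins: 0.0400+0.0000+0.0300 = 0.0700 m
sum ≈ 0.1000+0.4167+1.6800+0.0700 ≈ 2.2667 m = S ✓

v_R_max = 1 m/s = 1.0000 m/s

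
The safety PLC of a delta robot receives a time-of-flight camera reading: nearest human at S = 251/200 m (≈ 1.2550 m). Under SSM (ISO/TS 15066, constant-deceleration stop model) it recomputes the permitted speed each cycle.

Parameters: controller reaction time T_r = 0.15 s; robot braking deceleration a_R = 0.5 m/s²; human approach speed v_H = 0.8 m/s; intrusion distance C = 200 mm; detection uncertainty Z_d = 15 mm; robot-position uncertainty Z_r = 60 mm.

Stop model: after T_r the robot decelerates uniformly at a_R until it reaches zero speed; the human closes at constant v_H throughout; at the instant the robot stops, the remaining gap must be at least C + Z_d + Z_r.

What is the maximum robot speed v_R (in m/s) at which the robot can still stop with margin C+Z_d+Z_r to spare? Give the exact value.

at the boundary: (1)·v² + (7/4)·v + (-43/50) = 0
  disc = (7/4)² − 4·(1)·(-43/50) = 2601/400 ; √disc = 51/20
  v_R = (−(7/4) + 51/20) / (2·(1)) = 2/5 m/s
check:
braking lasts T_s = (2/5)/(1/2) = 0.8000 s
robot covers v_R·T_r = 0.4000·0.1500 = 0.0600 m before braking
robot covers 0.4000·0.8000 − ½·0.5000·0.8000² = 0.1600 m while stopping
person approaches 0.8000·(0.1500+0.8000) = 0.7600 m
C+Z_d+Z_r = 0.2000+0.0150+0.0600 = 0.2750 m
sum ≈ 0.0600+0.1600+0.7600+0.2750 ≈ 1.2550 m = S ✓

v_R_max = 2/5 m/s = 0.4000 m/s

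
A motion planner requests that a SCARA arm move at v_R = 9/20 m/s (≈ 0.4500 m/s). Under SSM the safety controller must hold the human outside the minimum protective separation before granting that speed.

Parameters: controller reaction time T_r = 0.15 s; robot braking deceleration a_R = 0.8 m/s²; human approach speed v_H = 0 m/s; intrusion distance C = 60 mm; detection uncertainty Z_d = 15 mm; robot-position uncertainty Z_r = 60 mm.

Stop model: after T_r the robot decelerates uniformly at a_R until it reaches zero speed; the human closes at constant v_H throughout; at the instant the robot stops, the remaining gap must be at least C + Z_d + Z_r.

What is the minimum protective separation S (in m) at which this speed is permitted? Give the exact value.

T_s = v_R/a_R = (9/20)/(4/5) = 0.5625 s
robot in T_r: 0.4500·0.1500 = 0.0675 m
robot covers 0.4500·0.5625 − ½·0.8000·0.5625² = 0.1266 m while stopping
person approaches 0.0000·(0.1500+0.5625) = 0.0000 m
C+Z_d+Z_r = 0.0600+0.0150+0.0600 = 0.1350 m
S_min ≈ 0.0675+0.1266+0.0000+0.1350  ⇒  S_min = 1053/3200 m

S_min = 1053/3200 m = 0.3291 m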